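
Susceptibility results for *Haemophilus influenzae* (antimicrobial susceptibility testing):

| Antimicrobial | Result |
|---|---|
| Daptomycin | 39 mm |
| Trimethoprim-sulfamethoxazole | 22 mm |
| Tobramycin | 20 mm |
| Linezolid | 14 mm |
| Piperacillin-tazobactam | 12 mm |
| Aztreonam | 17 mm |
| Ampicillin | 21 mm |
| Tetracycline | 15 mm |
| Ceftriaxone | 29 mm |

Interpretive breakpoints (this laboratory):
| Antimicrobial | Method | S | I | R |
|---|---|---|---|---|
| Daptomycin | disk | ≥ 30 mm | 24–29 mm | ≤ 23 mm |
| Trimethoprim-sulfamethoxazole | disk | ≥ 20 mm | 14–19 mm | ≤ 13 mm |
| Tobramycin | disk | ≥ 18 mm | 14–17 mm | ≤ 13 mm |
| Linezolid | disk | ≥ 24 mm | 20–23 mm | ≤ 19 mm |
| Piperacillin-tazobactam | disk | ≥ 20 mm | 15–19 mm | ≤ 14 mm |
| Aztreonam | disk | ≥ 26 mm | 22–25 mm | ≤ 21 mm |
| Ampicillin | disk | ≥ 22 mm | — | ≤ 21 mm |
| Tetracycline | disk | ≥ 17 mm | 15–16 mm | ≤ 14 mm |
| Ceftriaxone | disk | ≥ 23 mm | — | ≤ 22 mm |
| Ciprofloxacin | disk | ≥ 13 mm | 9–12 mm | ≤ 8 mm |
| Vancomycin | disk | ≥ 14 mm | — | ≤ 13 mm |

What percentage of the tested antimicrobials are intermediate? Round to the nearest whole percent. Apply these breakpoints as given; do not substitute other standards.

11%

Daptomycin 39 mm: ≥ 30 mm — S
Trimethoprim-sulfamethoxazole 22 mm: ≥ 20 mm — Susceptible
Tobramycin: 20 mm is ≥ 18 mm ⇒ susceptible
Linezolid: 14 mm is ≤ 19 mm — resistant
Piperacillin-tazobactam (12 mm) ≤ 14 mm → R
Aztreonam (17 mm) ≤ 21 mm ⇒ resistant
Ampicillin: 21 mm is ≤ 21 mm ⇒ R
Tetracycline: 15 mm is in 15–16 mm → Intermediate
Ceftriaxone: 29 mm is ≥ 23 mm — Susceptible
Intermediate: 1/9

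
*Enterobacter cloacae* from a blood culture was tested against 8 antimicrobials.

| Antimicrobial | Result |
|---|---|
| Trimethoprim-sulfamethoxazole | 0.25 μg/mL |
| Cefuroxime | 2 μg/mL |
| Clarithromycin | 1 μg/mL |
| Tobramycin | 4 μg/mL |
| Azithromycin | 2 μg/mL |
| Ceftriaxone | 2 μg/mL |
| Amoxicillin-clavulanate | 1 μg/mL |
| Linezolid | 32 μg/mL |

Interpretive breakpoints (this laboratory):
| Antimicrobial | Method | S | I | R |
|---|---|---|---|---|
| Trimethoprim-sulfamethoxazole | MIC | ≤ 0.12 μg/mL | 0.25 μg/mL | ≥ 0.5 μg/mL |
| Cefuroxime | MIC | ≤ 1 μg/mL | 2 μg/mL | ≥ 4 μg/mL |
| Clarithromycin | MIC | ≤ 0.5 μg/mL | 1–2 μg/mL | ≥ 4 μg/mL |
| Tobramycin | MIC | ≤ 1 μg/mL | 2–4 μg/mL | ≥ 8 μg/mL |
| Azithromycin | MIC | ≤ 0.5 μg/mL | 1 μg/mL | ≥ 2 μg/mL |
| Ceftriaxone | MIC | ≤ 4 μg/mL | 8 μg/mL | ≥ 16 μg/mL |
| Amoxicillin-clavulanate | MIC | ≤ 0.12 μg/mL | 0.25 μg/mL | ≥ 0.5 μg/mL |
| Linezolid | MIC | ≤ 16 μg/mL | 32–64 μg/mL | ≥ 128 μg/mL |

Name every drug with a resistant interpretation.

Trimethoprim-sulfamethoxazole: 0.25 μg/mL is = 0.25 μg/mL ⇒ intermediate
Cefuroxime: 2 μg/mL is = 2 μg/mL ⇒ I
Clarithromycin 1 μg/mL: in 1–2 μg/mL → I
Tobramycin: 4 μg/mL is in 2–4 μg/mL — I
Azithromycin: 2 μg/mL is ≥ 2 μg/mL → R
Ceftriaxone: 2 μg/mL is ≤ 4 μg/mL — S
Amoxicillin-clavulanate (1 μg/mL) ≥ 0.5 μg/mL ⇒ Resistant
Linezolid (32 μg/mL) in 32–64 μg/mL ⇒ I

azithromycin, amoxicillin-clavulanate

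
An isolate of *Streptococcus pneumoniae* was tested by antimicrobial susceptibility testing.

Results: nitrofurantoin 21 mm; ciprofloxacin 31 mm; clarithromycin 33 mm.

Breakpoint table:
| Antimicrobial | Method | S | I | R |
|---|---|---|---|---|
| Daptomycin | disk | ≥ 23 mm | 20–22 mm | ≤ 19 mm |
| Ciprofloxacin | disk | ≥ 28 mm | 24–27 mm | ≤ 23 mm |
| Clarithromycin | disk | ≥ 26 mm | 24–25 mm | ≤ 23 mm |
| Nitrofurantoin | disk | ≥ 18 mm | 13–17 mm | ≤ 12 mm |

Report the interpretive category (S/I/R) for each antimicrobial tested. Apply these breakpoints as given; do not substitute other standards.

Nitrofurantoin 21 mm: ≥ 18 mm → susceptible
Ciprofloxacin: 31 mm is ≥ 28 mm → Susceptible
Clarithromycin 33 mm: ≥ 26 mm ⇒ susceptible

S, S, S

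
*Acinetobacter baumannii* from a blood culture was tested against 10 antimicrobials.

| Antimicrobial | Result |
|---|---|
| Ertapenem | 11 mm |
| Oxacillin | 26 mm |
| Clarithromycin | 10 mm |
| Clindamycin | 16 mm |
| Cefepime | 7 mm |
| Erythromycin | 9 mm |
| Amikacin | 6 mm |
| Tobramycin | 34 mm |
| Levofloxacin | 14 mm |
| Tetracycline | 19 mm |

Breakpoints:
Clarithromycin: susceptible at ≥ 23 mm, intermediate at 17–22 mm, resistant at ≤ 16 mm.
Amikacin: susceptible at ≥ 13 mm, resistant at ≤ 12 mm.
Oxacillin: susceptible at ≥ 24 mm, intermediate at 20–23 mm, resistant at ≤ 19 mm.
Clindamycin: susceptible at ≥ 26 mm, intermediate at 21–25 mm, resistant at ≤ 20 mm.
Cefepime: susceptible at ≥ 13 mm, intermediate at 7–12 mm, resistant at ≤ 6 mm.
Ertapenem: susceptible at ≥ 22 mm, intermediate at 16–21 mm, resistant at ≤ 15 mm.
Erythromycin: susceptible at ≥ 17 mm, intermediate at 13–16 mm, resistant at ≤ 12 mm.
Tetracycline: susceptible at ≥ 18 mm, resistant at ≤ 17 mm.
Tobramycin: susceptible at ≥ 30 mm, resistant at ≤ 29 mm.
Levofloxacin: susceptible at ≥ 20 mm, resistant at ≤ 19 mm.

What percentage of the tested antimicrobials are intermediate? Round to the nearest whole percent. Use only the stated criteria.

10%

Ertapenem 11 mm: ≤ 15 mm ⇒ R
Oxacillin 26 mm: ≥ 24 mm → Susceptible
Clarithromycin 10 mm: ≤ 16 mm ⇒ resistant
Clindamycin (16 mm) ≤ 20 mm → Resistant
Cefepime: 7 mm is in 7–12 mm ⇒ I
Erythromycin 9 mm: ≤ 12 mm → R
Amikacin (6 mm) ≤ 12 mm — resistant
Tobramycin 34 mm: ≥ 30 mm — Susceptible
Levofloxacin (14 mm) ≤ 19 mm — Resistant
Tetracycline 19 mm: ≥ 18 mm ⇒ Susceptible
Intermediate: 1/10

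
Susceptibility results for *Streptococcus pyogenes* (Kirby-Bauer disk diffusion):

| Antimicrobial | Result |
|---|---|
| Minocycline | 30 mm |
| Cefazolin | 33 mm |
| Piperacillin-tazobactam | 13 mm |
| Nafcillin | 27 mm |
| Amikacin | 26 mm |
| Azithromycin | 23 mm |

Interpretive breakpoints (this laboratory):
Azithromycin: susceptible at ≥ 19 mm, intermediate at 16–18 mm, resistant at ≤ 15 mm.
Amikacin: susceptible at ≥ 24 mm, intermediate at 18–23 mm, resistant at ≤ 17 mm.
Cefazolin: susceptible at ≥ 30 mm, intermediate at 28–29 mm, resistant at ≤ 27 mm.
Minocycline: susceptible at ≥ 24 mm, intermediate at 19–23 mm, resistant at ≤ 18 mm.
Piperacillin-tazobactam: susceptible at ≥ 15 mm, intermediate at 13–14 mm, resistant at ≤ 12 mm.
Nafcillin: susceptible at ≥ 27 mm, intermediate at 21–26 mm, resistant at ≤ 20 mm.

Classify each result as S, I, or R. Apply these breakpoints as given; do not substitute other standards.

S, S, I, S, S, S

Minocycline: 30 mm is ≥ 24 mm ⇒ Susceptible
Cefazolin (33 mm) ≥ 30 mm — S
Piperacillin-tazobactam 13 mm: in 13–14 mm ⇒ Intermediate
Nafcillin 27 mm: ≥ 27 mm ⇒ Susceptible
Amikacin 26 mm: ≥ 24 mm — susceptible
Azithromycin 23 mm: ≥ 19 mm → Susceptible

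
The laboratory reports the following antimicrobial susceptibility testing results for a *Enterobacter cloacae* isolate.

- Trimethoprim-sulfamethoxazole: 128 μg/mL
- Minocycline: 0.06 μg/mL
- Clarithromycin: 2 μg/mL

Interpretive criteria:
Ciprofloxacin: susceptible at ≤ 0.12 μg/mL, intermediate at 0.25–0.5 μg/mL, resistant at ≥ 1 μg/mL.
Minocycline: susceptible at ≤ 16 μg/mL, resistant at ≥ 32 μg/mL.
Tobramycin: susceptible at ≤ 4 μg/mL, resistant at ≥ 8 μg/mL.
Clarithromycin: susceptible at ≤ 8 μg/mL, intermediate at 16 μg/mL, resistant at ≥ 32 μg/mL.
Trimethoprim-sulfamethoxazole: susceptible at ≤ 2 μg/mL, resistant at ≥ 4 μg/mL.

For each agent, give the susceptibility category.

R, S, S

Trimethoprim-sulfamethoxazole: 128 μg/mL is ≥ 4 μg/mL → resistant
Minocycline: 0.06 μg/mL is ≤ 16 μg/mL → Susceptible
Clarithromycin (2 μg/mL) ≤ 8 μg/mL → S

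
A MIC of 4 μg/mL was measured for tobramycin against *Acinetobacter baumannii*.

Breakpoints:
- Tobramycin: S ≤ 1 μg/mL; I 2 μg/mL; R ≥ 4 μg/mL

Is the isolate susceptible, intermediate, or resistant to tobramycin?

Resistant

Tobramycin (4 μg/mL) ≥ 4 μg/mL → resistant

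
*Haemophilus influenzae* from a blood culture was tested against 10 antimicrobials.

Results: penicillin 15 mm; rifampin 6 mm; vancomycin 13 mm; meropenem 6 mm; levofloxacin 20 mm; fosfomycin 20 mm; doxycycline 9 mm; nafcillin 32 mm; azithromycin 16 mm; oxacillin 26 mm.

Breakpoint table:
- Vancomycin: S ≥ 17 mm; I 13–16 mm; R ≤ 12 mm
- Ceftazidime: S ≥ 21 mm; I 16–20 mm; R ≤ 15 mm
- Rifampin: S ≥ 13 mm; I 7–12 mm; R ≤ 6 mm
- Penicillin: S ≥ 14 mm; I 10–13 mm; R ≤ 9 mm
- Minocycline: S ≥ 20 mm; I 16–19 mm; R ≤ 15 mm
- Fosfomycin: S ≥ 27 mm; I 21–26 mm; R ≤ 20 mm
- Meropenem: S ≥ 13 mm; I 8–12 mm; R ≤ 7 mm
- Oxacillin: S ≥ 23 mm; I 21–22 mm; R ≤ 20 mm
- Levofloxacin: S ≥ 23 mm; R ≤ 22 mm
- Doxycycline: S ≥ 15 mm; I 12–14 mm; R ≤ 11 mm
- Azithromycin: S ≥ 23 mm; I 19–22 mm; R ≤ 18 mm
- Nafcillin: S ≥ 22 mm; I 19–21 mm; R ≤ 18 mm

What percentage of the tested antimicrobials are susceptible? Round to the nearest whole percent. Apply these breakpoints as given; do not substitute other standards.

30%

Penicillin: 15 mm is ≥ 14 mm ⇒ Susceptible
Rifampin 6 mm: ≤ 6 mm — resistant
Vancomycin: 13 mm is in 13–16 mm → I
Meropenem: 6 mm is ≤ 7 mm → Resistant
Levofloxacin (20 mm) ≤ 22 mm ⇒ Resistant
Fosfomycin (20 mm) ≤ 20 mm → Resistant
Doxycycline: 9 mm is ≤ 11 mm → R
Nafcillin (32 mm) ≥ 22 mm ⇒ S
Azithromycin (16 mm) ≤ 18 mm — Resistant
Oxacillin 26 mm: ≥ 23 mm ⇒ S
Susceptible: 3/10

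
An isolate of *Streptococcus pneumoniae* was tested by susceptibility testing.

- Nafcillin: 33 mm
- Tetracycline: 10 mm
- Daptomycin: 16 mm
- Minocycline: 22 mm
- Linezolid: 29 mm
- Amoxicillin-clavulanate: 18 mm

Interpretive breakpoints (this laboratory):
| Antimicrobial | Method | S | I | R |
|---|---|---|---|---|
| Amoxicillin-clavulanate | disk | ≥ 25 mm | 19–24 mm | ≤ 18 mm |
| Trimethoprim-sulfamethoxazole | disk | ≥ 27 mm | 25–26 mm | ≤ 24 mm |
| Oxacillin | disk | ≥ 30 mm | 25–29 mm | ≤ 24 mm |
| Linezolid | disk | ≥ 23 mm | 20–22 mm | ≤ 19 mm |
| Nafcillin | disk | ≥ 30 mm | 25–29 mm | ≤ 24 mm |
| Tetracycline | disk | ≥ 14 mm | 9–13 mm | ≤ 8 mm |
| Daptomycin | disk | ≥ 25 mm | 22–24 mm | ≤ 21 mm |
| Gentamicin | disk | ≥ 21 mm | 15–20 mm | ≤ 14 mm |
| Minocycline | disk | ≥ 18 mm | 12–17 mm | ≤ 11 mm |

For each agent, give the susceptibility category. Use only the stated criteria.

S, I, R, S, S, R

Nafcillin (33 mm) ≥ 30 mm → susceptible
Tetracycline (10 mm) in 9–13 mm — I
Daptomycin: 16 mm is ≤ 21 mm ⇒ Resistant
Minocycline 22 mm: ≥ 18 mm ⇒ S
Linezolid: 29 mm is ≥ 23 mm → susceptible
Amoxicillin-clavulanate (18 mm) ≤ 18 mm → Resistant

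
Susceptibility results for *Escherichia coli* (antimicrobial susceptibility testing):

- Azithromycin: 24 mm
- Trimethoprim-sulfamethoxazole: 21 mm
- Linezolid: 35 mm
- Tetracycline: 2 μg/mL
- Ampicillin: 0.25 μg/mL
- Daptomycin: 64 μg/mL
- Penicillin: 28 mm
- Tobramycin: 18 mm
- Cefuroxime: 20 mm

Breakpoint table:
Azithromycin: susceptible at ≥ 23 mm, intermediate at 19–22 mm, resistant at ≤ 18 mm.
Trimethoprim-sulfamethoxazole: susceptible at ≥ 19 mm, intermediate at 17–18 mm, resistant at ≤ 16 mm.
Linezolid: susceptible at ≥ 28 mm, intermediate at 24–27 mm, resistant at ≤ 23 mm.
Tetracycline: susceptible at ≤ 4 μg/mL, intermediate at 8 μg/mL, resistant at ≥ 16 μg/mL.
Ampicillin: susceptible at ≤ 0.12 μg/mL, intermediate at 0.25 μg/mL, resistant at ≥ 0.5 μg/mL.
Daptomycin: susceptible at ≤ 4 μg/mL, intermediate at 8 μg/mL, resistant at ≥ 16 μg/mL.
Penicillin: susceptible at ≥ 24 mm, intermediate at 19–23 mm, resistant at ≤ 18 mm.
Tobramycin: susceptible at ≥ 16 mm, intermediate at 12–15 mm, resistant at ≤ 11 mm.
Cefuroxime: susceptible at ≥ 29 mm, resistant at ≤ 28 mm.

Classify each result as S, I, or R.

S, S, S, S, I, R, S, S, R

Azithromycin: 24 mm is ≥ 23 mm → S
Trimethoprim-sulfamethoxazole: 21 mm is ≥ 19 mm ⇒ Susceptible
Linezolid (35 mm) ≥ 28 mm ⇒ S
Tetracycline 2 μg/mL: ≤ 4 μg/mL — Susceptible
Ampicillin 0.25 μg/mL: = 0.25 μg/mL — intermediate
Daptomycin 64 μg/mL: ≥ 16 μg/mL → R
Penicillin (28 mm) ≥ 24 mm → S
Tobramycin 18 mm: ≥ 16 mm ⇒ susceptible
Cefuroxime (20 mm) ≤ 28 mm → R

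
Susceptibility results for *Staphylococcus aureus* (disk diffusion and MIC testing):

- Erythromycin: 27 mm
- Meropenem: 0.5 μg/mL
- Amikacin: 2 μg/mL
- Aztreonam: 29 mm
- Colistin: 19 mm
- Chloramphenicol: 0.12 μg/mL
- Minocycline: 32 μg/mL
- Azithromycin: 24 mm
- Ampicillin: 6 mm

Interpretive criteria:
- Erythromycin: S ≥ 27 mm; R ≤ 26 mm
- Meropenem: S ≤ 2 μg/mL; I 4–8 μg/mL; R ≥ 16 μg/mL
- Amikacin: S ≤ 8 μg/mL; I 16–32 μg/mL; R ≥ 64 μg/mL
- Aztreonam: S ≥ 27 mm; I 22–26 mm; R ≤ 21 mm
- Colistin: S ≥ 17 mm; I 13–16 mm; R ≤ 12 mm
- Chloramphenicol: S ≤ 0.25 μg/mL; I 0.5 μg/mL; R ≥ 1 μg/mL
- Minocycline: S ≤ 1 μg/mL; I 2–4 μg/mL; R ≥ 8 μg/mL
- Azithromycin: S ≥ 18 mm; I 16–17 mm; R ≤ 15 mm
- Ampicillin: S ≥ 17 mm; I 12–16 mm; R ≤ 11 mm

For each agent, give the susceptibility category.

Erythromycin: 27 mm is ≥ 27 mm — S
Meropenem (0.5 μg/mL) ≤ 2 μg/mL ⇒ S
Amikacin: 2 μg/mL is ≤ 8 μg/mL → susceptible
Aztreonam: 29 mm is ≥ 27 mm ⇒ Susceptible
Colistin (19 mm) ≥ 17 mm ⇒ S
Chloramphenicol: 0.12 μg/mL is ≤ 0.25 μg/mL → Susceptible
Minocycline 32 μg/mL: ≥ 8 μg/mL — resistant
Azithromycin (24 mm) ≥ 18 mm ⇒ Susceptible
Ampicillin (6 mm) ≤ 11 mm → R

S, S, S, S, S, S, R, S, R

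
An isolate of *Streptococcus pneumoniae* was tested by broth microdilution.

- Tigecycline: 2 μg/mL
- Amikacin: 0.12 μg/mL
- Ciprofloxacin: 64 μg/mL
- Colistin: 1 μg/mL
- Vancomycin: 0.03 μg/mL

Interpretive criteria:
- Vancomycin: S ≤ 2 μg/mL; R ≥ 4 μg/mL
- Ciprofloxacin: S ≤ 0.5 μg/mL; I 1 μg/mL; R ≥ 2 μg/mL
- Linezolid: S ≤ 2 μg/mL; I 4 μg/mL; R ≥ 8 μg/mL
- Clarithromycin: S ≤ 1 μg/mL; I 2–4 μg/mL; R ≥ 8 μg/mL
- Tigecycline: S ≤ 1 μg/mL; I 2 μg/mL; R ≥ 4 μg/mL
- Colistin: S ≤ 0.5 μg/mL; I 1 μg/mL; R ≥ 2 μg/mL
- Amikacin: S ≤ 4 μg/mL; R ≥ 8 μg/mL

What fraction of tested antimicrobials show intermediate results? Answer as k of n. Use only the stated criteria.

Tigecycline: 2 μg/mL is = 2 μg/mL → intermediate
Amikacin: 0.12 μg/mL is ≤ 4 μg/mL — S
Ciprofloxacin: 64 μg/mL is ≥ 2 μg/mL ⇒ R
Colistin: 1 μg/mL is = 1 μg/mL — I
Vancomycin: 0.03 μg/mL is ≤ 2 μg/mL — S
Intermediate: 2/5

2 of 5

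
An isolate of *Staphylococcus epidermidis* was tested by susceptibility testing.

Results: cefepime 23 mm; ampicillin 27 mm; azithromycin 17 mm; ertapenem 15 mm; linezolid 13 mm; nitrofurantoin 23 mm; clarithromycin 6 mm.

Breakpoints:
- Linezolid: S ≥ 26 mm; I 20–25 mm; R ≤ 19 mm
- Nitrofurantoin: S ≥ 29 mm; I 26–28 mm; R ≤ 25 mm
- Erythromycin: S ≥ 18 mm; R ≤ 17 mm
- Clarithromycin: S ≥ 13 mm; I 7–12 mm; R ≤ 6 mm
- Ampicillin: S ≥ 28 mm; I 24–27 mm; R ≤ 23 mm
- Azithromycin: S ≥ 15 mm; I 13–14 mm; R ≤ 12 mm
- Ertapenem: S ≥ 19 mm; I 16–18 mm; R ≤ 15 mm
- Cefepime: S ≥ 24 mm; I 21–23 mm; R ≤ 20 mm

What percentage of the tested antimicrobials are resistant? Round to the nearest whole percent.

57%

Cefepime 23 mm: in 21–23 mm ⇒ intermediate
Ampicillin 27 mm: in 24–27 mm ⇒ I
Azithromycin: 17 mm is ≥ 15 mm → susceptible
Ertapenem 15 mm: ≤ 15 mm — resistant
Linezolid 13 mm: ≤ 19 mm ⇒ R
Nitrofurantoin: 23 mm is ≤ 25 mm — resistant
Clarithromycin (6 mm) ≤ 6 mm — R
Resistant: 4/7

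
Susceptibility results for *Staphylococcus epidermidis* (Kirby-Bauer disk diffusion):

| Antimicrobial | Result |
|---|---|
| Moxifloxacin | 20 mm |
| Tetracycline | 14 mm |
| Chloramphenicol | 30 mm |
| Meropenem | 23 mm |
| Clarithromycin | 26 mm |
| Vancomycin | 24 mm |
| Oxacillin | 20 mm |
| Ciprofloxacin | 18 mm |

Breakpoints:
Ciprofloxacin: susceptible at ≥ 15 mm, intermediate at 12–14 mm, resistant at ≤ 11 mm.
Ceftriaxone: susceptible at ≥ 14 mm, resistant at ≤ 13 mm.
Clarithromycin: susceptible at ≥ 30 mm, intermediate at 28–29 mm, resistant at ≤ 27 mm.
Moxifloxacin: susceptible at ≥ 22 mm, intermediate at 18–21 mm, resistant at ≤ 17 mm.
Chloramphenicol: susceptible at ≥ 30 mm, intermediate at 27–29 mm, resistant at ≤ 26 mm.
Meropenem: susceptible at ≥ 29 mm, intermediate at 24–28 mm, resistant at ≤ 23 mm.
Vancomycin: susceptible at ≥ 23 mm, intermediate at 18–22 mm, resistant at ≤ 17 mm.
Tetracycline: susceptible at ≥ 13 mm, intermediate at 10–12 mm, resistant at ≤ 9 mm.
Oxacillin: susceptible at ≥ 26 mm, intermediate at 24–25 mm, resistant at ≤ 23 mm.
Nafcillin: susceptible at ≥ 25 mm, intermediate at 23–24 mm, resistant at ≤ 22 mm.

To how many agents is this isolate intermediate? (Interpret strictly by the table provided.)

Moxifloxacin 20 mm: in 18–21 mm ⇒ I
Tetracycline (14 mm) ≥ 13 mm — susceptible
Chloramphenicol: 30 mm is ≥ 30 mm ⇒ Susceptible
Meropenem 23 mm: ≤ 23 mm — R
Clarithromycin 26 mm: ≤ 27 mm → resistant
Vancomycin 24 mm: ≥ 23 mm ⇒ susceptible
Oxacillin (20 mm) ≤ 23 mm — R
Ciprofloxacin (18 mm) ≥ 15 mm ⇒ susceptible
Intermediate: 1

1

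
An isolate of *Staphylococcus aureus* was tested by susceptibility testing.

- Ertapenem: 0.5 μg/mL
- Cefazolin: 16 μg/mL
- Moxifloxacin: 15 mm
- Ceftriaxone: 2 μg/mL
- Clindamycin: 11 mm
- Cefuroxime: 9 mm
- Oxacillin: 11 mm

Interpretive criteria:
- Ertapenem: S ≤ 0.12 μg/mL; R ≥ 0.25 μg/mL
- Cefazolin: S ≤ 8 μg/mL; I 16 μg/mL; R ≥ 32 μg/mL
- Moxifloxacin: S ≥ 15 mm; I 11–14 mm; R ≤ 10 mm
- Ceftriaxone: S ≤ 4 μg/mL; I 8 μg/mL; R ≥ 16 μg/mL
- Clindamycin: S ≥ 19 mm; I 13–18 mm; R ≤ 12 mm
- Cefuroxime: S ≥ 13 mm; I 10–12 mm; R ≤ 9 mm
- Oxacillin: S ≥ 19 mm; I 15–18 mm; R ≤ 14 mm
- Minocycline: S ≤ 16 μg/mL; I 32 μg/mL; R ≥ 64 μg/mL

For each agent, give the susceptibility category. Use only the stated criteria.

Ertapenem (0.5 μg/mL) ≥ 0.25 μg/mL → Resistant
Cefazolin 16 μg/mL: = 16 μg/mL — intermediate
Moxifloxacin (15 mm) ≥ 15 mm — susceptible
Ceftriaxone (2 μg/mL) ≤ 4 μg/mL ⇒ Susceptible
Clindamycin (11 mm) ≤ 12 mm — resistant
Cefuroxime 9 mm: ≤ 9 mm ⇒ R
Oxacillin: 11 mm is ≤ 14 mm → R

R, I, S, S, R, R, R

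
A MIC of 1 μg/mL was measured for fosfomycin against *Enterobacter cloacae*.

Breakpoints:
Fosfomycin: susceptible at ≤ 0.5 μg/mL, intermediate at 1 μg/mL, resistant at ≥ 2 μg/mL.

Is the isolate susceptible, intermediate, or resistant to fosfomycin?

I

Fosfomycin: 1 μg/mL is = 1 μg/mL ⇒ Intermediate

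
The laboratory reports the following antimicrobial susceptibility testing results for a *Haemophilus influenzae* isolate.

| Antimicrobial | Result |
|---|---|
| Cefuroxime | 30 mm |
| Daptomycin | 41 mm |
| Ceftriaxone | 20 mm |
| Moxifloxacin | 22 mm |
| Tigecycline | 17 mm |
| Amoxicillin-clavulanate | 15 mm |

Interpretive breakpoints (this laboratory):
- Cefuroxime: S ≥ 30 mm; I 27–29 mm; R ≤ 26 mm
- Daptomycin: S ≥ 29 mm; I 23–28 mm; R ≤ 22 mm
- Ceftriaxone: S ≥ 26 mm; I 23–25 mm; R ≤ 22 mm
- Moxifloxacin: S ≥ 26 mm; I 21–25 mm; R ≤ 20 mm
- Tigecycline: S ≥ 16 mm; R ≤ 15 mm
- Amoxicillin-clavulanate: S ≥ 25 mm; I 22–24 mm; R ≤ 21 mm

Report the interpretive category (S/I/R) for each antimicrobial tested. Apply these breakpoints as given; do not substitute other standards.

S, S, R, I, S, R

Cefuroxime (30 mm) ≥ 30 mm — susceptible
Daptomycin: 41 mm is ≥ 29 mm ⇒ S
Ceftriaxone: 20 mm is ≤ 22 mm ⇒ resistant
Moxifloxacin (22 mm) in 21–25 mm → intermediate
Tigecycline 17 mm: ≥ 16 mm → S
Amoxicillin-clavulanate (15 mm) ≤ 21 mm → resistant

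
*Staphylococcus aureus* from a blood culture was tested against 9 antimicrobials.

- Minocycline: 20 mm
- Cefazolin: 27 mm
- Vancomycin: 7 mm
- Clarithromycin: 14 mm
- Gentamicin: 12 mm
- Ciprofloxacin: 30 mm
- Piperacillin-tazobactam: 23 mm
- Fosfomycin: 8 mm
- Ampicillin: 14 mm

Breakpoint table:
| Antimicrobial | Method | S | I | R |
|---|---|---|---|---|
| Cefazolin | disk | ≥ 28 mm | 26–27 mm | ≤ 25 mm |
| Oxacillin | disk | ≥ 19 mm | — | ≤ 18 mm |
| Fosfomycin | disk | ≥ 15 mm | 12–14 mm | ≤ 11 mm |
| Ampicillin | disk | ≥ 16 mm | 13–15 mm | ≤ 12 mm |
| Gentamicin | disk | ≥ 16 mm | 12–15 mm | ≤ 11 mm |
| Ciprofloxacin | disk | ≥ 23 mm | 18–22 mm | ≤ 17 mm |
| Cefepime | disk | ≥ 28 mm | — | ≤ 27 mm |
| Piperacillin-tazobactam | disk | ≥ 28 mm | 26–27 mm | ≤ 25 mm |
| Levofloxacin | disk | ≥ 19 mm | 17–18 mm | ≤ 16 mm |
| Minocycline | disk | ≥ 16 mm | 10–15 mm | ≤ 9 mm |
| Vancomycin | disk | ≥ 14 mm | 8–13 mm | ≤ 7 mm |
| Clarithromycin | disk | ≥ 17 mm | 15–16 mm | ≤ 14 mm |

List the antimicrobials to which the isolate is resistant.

Minocycline 20 mm: ≥ 16 mm ⇒ susceptible
Cefazolin 27 mm: in 26–27 mm — intermediate
Vancomycin 7 mm: ≤ 7 mm → R
Clarithromycin: 14 mm is ≤ 14 mm — resistant
Gentamicin 12 mm: in 12–15 mm — intermediate
Ciprofloxacin 30 mm: ≥ 23 mm — Susceptible
Piperacillin-tazobactam 23 mm: ≤ 25 mm → resistant
Fosfomycin: 8 mm is ≤ 11 mm ⇒ Resistant
Ampicillin 14 mm: in 13–15 mm — Intermediate

vancomycin, clarithromycin, piperacillin-tazobactam, fosfomycin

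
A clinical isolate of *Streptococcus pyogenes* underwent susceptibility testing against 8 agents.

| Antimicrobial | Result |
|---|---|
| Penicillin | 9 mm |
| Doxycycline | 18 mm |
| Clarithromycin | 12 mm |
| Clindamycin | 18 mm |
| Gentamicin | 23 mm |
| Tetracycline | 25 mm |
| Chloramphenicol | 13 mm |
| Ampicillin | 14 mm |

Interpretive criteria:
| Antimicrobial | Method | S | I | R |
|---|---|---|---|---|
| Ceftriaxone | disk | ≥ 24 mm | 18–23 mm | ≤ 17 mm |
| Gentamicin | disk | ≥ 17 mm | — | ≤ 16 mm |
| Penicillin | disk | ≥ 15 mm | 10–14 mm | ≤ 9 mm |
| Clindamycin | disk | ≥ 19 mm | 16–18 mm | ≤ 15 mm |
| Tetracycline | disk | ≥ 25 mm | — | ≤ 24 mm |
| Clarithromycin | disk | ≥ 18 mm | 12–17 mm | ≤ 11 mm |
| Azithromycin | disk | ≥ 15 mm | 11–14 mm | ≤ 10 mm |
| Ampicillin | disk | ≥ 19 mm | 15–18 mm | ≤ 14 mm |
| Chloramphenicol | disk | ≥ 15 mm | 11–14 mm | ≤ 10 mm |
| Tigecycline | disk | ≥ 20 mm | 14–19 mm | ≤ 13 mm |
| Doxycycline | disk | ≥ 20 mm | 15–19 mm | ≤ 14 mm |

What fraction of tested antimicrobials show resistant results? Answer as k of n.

2 of 8

Penicillin (9 mm) ≤ 9 mm — resistant
Doxycycline (18 mm) in 15–19 mm ⇒ intermediate
Clarithromycin 12 mm: in 12–17 mm → Intermediate
Clindamycin 18 mm: in 16–18 mm ⇒ intermediate
Gentamicin: 23 mm is ≥ 17 mm ⇒ Susceptible
Tetracycline: 25 mm is ≥ 25 mm → Susceptible
Chloramphenicol 13 mm: in 11–14 mm ⇒ I
Ampicillin (14 mm) ≤ 14 mm — R
Resistant: 2/8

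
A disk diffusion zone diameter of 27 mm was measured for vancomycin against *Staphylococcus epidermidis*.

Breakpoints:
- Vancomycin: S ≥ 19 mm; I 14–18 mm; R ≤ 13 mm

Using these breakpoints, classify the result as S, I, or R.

Susceptible

Vancomycin (27 mm) ≥ 19 mm ⇒ susceptible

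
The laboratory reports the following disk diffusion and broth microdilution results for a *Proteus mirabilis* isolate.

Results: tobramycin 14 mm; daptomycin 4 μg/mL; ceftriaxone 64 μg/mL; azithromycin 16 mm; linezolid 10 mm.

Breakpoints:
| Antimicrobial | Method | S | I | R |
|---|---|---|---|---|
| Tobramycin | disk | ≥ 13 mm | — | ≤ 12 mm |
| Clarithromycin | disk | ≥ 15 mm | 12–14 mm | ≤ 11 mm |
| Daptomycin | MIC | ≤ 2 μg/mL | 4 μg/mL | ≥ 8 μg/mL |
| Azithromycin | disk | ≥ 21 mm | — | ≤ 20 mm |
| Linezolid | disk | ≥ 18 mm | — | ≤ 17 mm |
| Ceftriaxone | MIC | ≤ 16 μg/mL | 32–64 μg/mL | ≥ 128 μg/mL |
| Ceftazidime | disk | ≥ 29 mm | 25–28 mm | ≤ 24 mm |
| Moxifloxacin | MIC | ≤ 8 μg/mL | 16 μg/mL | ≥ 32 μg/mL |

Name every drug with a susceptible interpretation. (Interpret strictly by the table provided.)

Tobramycin (14 mm) ≥ 13 mm ⇒ Susceptible
Daptomycin 4 μg/mL: = 4 μg/mL ⇒ I
Ceftriaxone 64 μg/mL: in 32–64 μg/mL — intermediate
Azithromycin 16 mm: ≤ 20 mm ⇒ R
Linezolid (10 mm) ≤ 17 mm → Resistant

tobramycin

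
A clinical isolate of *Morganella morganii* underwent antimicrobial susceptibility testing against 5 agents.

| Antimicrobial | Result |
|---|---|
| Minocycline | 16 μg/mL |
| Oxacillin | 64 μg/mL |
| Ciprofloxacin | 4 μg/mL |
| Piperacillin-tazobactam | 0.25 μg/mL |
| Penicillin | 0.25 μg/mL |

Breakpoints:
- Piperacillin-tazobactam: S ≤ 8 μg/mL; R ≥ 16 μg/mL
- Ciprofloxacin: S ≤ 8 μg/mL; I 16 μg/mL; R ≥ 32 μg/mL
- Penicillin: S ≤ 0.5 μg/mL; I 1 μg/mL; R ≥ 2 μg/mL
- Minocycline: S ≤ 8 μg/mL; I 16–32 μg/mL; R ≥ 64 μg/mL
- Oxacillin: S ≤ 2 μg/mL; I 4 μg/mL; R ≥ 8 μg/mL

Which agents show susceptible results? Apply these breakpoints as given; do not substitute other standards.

Minocycline (16 μg/mL) in 16–32 μg/mL — intermediate
Oxacillin 64 μg/mL: ≥ 8 μg/mL → resistant
Ciprofloxacin 4 μg/mL: ≤ 8 μg/mL — Susceptible
Piperacillin-tazobactam: 0.25 μg/mL is ≤ 8 μg/mL → S
Penicillin: 0.25 μg/mL is ≤ 0.5 μg/mL ⇒ susceptible

ciprofloxacin, piperacillin-tazobactam, penicillin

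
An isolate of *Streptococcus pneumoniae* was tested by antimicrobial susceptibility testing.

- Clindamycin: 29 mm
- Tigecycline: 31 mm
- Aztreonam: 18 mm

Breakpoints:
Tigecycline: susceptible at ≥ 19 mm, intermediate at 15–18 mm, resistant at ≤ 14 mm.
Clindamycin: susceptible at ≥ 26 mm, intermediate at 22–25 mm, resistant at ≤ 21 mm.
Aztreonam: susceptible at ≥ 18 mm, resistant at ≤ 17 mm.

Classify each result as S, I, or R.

S, S, S

Clindamycin: 29 mm is ≥ 26 mm ⇒ susceptible
Tigecycline: 31 mm is ≥ 19 mm — Susceptible
Aztreonam (18 mm) ≥ 18 mm — S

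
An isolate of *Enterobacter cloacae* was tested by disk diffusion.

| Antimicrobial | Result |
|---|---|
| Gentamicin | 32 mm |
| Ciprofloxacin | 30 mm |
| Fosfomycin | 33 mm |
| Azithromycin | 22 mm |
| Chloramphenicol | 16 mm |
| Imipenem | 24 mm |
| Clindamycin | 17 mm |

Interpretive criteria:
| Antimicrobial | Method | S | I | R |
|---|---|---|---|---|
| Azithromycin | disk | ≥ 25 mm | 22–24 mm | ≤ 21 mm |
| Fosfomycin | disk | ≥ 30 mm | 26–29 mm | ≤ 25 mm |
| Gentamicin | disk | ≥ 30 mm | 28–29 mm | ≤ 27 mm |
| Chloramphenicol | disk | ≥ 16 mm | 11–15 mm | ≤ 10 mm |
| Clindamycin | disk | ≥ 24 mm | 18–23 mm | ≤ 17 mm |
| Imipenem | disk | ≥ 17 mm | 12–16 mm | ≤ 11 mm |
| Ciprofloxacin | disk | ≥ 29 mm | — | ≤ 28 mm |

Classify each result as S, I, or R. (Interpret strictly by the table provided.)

Gentamicin (32 mm) ≥ 30 mm — Susceptible
Ciprofloxacin (30 mm) ≥ 29 mm → S
Fosfomycin (33 mm) ≥ 30 mm → S
Azithromycin: 22 mm is in 22–24 mm ⇒ Intermediate
Chloramphenicol 16 mm: ≥ 16 mm — Susceptible
Imipenem 24 mm: ≥ 17 mm ⇒ susceptible
Clindamycin 17 mm: ≤ 17 mm → R

S, S, S, I, S, S, R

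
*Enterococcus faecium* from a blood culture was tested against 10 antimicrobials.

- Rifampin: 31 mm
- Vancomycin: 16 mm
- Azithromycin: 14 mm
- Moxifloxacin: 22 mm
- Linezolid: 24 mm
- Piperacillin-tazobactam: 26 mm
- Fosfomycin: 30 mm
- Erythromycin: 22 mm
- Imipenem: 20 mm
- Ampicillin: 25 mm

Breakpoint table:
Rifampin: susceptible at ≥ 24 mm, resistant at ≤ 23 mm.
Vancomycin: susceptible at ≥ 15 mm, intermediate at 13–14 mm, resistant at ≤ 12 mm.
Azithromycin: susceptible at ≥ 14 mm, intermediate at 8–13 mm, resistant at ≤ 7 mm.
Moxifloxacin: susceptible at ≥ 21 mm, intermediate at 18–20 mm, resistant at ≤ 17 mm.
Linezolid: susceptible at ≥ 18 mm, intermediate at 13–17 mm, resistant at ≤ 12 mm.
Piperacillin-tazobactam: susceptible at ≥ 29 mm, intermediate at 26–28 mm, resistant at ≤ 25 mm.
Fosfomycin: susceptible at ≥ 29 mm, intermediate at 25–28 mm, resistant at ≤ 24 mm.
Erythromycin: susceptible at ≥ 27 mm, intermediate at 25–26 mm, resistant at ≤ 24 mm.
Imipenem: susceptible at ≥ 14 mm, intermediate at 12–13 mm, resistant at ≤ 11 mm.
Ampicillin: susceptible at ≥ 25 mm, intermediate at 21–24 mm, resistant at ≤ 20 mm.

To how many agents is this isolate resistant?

Rifampin 31 mm: ≥ 24 mm ⇒ susceptible
Vancomycin 16 mm: ≥ 15 mm — S
Azithromycin (14 mm) ≥ 14 mm — S
Moxifloxacin 22 mm: ≥ 21 mm → Susceptible
Linezolid: 24 mm is ≥ 18 mm → Susceptible
Piperacillin-tazobactam 26 mm: in 26–28 mm ⇒ I
Fosfomycin: 30 mm is ≥ 29 mm ⇒ susceptible
Erythromycin (22 mm) ≤ 24 mm ⇒ Resistant
Imipenem 20 mm: ≥ 14 mm → susceptible
Ampicillin 25 mm: ≥ 25 mm ⇒ S
Resistant: 1

1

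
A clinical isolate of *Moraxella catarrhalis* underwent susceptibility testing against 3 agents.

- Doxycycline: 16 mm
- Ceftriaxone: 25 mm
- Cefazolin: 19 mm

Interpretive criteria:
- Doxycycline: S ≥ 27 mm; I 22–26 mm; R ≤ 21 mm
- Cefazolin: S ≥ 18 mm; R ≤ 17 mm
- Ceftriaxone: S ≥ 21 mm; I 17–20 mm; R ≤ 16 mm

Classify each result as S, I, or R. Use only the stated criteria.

Doxycycline (16 mm) ≤ 21 mm → R
Ceftriaxone 25 mm: ≥ 21 mm — S
Cefazolin 19 mm: ≥ 18 mm → S

R, S, S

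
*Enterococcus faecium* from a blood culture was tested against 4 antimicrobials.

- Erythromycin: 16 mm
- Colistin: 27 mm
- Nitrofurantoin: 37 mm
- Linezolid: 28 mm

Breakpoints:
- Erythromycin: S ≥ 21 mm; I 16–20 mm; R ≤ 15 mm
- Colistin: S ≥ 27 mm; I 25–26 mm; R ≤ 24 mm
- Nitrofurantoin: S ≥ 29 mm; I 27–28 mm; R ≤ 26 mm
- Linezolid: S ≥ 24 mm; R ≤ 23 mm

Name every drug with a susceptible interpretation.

Erythromycin (16 mm) in 16–20 mm ⇒ intermediate
Colistin 27 mm: ≥ 27 mm ⇒ susceptible
Nitrofurantoin (37 mm) ≥ 29 mm → S
Linezolid: 28 mm is ≥ 24 mm ⇒ Susceptible

colistin, nitrofurantoin, linezolid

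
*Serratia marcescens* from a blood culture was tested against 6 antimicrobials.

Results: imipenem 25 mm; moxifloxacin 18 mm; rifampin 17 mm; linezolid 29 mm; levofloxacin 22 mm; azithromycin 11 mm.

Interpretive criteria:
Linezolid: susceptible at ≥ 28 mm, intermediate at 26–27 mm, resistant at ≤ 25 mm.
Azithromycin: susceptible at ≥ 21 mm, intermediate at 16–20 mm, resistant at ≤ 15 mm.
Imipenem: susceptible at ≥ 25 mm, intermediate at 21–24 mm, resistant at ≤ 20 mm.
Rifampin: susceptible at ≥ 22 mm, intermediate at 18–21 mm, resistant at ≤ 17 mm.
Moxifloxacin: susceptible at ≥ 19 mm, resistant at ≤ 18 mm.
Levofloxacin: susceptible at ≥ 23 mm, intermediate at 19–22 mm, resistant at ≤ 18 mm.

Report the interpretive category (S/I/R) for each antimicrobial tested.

S, R, R, S, I, R

Imipenem (25 mm) ≥ 25 mm — S
Moxifloxacin 18 mm: ≤ 18 mm → R
Rifampin: 17 mm is ≤ 17 mm ⇒ R
Linezolid: 29 mm is ≥ 28 mm → S
Levofloxacin: 22 mm is in 19–22 mm — Intermediate
Azithromycin: 11 mm is ≤ 15 mm → R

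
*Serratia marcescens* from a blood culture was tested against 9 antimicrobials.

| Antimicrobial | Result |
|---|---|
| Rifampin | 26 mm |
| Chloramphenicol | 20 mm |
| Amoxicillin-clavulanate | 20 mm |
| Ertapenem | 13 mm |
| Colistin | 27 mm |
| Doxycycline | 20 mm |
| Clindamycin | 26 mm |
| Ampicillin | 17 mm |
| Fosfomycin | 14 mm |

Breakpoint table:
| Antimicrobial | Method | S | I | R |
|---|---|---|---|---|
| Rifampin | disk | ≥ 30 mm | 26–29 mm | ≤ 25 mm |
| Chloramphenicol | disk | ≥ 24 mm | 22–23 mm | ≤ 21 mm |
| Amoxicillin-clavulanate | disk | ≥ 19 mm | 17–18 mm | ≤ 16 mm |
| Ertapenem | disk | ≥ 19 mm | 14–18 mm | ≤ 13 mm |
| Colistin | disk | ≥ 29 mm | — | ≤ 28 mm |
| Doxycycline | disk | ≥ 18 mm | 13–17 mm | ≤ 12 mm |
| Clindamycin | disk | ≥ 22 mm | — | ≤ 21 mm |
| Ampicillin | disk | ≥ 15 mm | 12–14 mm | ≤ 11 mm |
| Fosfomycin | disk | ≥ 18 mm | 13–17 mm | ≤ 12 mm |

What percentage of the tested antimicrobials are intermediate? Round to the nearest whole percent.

Rifampin (26 mm) in 26–29 mm ⇒ intermediate
Chloramphenicol (20 mm) ≤ 21 mm — R
Amoxicillin-clavulanate 20 mm: ≥ 19 mm — susceptible
Ertapenem (13 mm) ≤ 13 mm — Resistant
Colistin 27 mm: ≤ 28 mm ⇒ Resistant
Doxycycline (20 mm) ≥ 18 mm — susceptible
Clindamycin (26 mm) ≥ 22 mm → S
Ampicillin (17 mm) ≥ 15 mm — S
Fosfomycin: 14 mm is in 13–17 mm → intermediate
Intermediate: 2/9

22%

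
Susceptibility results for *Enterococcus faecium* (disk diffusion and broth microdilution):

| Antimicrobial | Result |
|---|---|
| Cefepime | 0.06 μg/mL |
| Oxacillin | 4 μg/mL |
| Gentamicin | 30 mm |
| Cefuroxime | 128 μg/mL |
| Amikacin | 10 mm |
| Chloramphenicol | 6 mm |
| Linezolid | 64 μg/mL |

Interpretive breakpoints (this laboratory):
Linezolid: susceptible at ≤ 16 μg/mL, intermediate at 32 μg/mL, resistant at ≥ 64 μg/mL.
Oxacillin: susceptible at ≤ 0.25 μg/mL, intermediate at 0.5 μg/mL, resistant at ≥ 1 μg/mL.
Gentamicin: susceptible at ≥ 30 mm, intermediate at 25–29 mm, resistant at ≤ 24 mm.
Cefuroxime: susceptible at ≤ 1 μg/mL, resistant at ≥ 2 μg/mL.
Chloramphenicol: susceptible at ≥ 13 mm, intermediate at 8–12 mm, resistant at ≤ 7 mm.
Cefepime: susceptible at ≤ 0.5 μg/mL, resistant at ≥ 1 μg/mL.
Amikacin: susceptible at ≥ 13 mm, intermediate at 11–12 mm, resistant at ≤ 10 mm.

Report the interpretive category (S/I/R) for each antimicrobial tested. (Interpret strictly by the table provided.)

S, R, S, R, R, R, R

Cefepime (0.06 μg/mL) ≤ 0.5 μg/mL — Susceptible
Oxacillin 4 μg/mL: ≥ 1 μg/mL → Resistant
Gentamicin (30 mm) ≥ 30 mm → S
Cefuroxime: 128 μg/mL is ≥ 2 μg/mL ⇒ Resistant
Amikacin (10 mm) ≤ 10 mm ⇒ Resistant
Chloramphenicol: 6 mm is ≤ 7 mm ⇒ R
Linezolid: 64 μg/mL is ≥ 64 μg/mL ⇒ R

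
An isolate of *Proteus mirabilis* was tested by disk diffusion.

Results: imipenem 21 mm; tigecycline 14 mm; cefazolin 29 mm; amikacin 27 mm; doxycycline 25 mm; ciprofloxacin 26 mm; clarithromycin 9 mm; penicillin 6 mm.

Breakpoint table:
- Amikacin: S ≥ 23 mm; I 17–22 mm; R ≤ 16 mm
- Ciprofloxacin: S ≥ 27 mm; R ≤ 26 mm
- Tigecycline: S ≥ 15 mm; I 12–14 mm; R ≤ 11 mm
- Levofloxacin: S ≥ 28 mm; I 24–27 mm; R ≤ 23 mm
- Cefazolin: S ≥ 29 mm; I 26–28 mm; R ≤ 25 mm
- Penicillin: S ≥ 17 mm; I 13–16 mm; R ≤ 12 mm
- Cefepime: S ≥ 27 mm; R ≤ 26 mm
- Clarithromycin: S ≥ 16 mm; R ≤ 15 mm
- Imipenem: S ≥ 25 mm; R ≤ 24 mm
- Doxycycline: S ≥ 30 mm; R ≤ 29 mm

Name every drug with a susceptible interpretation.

Imipenem: 21 mm is ≤ 24 mm → R
Tigecycline (14 mm) in 12–14 mm ⇒ intermediate
Cefazolin 29 mm: ≥ 29 mm → susceptible
Amikacin 27 mm: ≥ 23 mm ⇒ S
Doxycycline (25 mm) ≤ 29 mm ⇒ Resistant
Ciprofloxacin: 26 mm is ≤ 26 mm ⇒ Resistant
Clarithromycin (9 mm) ≤ 15 mm → Resistant
Penicillin 6 mm: ≤ 12 mm — resistant

cefazolin, amikacin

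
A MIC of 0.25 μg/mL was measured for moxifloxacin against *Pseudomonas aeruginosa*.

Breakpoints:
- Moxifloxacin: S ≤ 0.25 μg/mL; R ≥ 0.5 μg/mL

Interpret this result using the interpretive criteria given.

S

Moxifloxacin 0.25 μg/mL: ≤ 0.25 μg/mL → S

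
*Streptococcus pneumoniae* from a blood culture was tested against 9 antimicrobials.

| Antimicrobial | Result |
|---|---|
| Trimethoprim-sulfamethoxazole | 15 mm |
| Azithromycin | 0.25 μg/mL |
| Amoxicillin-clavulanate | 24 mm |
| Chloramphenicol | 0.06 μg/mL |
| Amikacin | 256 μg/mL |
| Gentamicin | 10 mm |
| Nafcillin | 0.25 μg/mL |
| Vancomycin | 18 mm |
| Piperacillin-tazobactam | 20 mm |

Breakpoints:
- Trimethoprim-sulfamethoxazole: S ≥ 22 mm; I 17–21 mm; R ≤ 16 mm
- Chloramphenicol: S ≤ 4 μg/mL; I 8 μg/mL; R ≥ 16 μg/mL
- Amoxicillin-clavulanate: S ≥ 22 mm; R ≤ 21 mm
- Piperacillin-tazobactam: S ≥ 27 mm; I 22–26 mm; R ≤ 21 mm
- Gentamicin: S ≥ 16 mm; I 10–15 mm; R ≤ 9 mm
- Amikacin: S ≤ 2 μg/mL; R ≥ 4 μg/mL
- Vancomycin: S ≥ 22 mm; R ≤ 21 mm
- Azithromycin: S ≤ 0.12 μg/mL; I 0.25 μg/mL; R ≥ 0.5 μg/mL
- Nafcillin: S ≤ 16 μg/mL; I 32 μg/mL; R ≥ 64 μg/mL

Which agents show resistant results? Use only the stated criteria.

Trimethoprim-sulfamethoxazole: 15 mm is ≤ 16 mm → Resistant
Azithromycin (0.25 μg/mL) = 0.25 μg/mL ⇒ I
Amoxicillin-clavulanate (24 mm) ≥ 22 mm ⇒ Susceptible
Chloramphenicol 0.06 μg/mL: ≤ 4 μg/mL — S
Amikacin: 256 μg/mL is ≥ 4 μg/mL ⇒ Resistant
Gentamicin (10 mm) in 10–15 mm → I
Nafcillin: 0.25 μg/mL is ≤ 16 μg/mL — susceptible
Vancomycin 18 mm: ≤ 21 mm ⇒ resistant
Piperacillin-tazobactam 20 mm: ≤ 21 mm ⇒ resistant

trimethoprim-sulfamethoxazole, amikacin, vancomycin, piperacillin-tazobactam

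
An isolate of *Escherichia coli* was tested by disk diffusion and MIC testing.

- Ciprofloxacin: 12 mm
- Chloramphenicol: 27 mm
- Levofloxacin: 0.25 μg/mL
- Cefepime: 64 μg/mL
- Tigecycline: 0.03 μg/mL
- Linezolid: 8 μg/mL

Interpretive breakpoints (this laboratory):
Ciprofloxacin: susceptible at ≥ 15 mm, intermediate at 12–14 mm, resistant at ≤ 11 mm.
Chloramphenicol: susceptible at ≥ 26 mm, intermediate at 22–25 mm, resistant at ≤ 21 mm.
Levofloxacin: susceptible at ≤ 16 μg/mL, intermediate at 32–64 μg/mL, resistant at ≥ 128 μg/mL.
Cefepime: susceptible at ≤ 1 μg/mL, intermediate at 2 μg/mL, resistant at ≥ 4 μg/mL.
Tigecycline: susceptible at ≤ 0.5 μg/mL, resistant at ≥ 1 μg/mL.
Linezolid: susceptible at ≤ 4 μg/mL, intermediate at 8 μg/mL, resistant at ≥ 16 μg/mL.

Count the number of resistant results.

1

Ciprofloxacin 12 mm: in 12–14 mm → intermediate
Chloramphenicol 27 mm: ≥ 26 mm — Susceptible
Levofloxacin: 0.25 μg/mL is ≤ 16 μg/mL → susceptible
Cefepime 64 μg/mL: ≥ 4 μg/mL → resistant
Tigecycline 0.03 μg/mL: ≤ 0.5 μg/mL — S
Linezolid (8 μg/mL) = 8 μg/mL ⇒ Intermediate
Resistant: 1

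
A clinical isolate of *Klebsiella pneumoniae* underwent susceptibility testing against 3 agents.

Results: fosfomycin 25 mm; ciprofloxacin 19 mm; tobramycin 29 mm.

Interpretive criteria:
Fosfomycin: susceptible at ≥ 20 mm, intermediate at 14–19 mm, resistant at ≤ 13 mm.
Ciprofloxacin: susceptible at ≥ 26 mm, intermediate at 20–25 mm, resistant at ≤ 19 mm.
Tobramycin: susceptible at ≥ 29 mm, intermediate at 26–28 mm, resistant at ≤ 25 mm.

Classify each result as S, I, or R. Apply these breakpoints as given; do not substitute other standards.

S, R, S

Fosfomycin 25 mm: ≥ 20 mm — susceptible
Ciprofloxacin 19 mm: ≤ 19 mm → R
Tobramycin 29 mm: ≥ 29 mm → S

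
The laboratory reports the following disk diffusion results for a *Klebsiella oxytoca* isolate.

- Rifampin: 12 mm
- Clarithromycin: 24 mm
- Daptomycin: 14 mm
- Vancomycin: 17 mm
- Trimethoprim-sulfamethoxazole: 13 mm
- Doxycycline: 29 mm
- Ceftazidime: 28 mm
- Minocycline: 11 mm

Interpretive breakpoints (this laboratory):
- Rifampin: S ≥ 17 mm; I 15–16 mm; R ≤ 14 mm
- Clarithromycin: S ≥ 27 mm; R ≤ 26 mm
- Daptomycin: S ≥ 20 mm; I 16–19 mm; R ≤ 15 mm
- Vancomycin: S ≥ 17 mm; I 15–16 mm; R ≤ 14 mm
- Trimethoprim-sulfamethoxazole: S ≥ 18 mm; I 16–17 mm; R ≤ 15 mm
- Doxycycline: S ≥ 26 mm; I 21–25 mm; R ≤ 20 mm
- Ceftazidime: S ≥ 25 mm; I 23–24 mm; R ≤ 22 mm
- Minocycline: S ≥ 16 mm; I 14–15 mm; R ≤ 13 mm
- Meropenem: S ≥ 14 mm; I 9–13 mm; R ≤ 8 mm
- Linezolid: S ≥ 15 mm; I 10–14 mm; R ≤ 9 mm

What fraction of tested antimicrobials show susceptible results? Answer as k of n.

3 of 8

Rifampin 12 mm: ≤ 14 mm — resistant
Clarithromycin (24 mm) ≤ 26 mm — Resistant
Daptomycin: 14 mm is ≤ 15 mm — Resistant
Vancomycin (17 mm) ≥ 17 mm → Susceptible
Trimethoprim-sulfamethoxazole: 13 mm is ≤ 15 mm → R
Doxycycline (29 mm) ≥ 26 mm — S
Ceftazidime (28 mm) ≥ 25 mm → susceptible
Minocycline 11 mm: ≤ 13 mm — Resistant
Susceptible: 3/8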